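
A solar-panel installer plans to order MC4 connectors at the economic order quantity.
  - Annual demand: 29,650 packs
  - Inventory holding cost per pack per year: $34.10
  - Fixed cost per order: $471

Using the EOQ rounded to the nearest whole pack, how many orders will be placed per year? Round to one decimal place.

EOQ = √(2DS/H) = √(2 × 29,650 × 471 / 34.1)
    = √(819,070.38) ≈ 905.03 → Q = 905
N = D/Q = 29,650/905 ≈ 32.762 orders/yr

32.8 orders per year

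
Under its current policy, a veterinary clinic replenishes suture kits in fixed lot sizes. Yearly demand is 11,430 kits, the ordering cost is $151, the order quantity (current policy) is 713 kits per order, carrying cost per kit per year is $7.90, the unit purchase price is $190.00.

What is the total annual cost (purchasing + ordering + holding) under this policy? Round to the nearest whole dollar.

$2,176,937

Ordering: D/Q × S = 11,430/713 × $151 = $2,420.66
Holding:  Q/2 × H = 713/2 × $7.9 = $2,816.35
Purchase cost = D·C = 11,430 × 190 = $2,171,700.00
Total = $2,420.66 + $2,816.35 + $2,171,700.00 = $2,176,937.01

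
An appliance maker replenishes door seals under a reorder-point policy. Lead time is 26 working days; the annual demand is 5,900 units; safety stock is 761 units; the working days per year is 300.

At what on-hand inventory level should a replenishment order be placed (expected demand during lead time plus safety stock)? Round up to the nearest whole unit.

1,273 units

Daily demand d = 5,900 / 300 = 19.667 units/day
Demand during lead time = 19.667 × 26 = 511.33
Reorder point = 511.33 + 761 = 1,272.33 → round up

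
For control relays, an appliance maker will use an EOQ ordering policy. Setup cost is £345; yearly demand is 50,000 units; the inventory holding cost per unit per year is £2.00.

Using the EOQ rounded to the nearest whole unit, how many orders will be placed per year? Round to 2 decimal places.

Optimal lot size Q* = (2 × 50,000 × £345 / £2)^½ ≈ 4,153.31 → Q = 4,153
Orders per year = D/Q = 50,000 / 4,153 = 12.039

12.04 orders per year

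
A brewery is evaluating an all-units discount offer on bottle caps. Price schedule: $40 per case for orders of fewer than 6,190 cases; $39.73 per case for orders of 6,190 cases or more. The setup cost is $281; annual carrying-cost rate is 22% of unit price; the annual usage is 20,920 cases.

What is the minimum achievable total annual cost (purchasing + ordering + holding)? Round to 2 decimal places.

H₁ = 22%×$40 = $8.8000;  H₂ = 22%×$39.73 = $8.7406
EOQ₁ = √(2×20,920×281/8.8000) = 1,155.87  (< 6,190, feasible at tier 1)
EOQ₂ = √(2×20,920×281/8.7406) = 1,159.79  (< 6,190 → use Q = 6,190 at tier-2 price)
TC(tier 1 (EOQ₁), Q≈1,155.9) = $846,971.62
TC(tier 2, Q≈6,190.0) = $859,153.44
Minimum at tier 1 (EOQ₁): $846,971.62

$846,971.62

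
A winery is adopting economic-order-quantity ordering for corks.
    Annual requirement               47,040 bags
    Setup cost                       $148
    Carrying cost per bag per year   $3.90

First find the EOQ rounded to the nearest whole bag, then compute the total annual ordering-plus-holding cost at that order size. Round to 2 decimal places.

Optimal lot size Q* = (2 × 47,040 × $148 / $3.9)^½ ≈ 1,889.50 → Q = 1,890 bags
Orders/yr = 47,040/1,890 = 24.889; ordering cost = 24.889 × $148 = $3,683.56
Average inventory = 1,890/2 = 945; holding cost = 945 × $3.9 = $3,685.50
Total = $3,683.56 + $3,685.50 = $7,369.06

$7,369.06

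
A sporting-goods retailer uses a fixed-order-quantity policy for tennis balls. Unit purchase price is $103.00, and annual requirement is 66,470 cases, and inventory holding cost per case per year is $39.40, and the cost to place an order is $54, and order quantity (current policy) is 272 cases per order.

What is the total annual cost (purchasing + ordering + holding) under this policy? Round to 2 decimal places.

$6,864,964.65

Ordering: D/Q × S = 66,470/272 × $54 = $13,196.25
Holding:  Q/2 × H = 272/2 × $39.4 = $5,358.40
Purchase cost = D·C = 66,470 × 103 = $6,846,410.00
Total = $13,196.25 + $5,358.40 + $6,846,410.00 = $6,864,964.65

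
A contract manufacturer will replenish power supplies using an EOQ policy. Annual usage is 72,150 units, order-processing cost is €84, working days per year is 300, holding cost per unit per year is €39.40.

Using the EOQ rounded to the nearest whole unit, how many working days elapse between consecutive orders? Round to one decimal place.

2DS/H = 2·72,150·84/39.4 = 307,644.67
EOQ = √307,644.67 ≈ 554.66 → Q = 555 units
T = Q/D × 300 days = 555/72,150 × 300 = 2.308 days

2.3 days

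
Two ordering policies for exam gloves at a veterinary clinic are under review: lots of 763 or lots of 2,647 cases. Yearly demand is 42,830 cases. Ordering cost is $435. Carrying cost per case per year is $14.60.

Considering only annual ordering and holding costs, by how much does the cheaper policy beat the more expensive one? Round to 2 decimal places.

$3,626.40

Annual cost at Q: ordering D·S/Q plus holding Q·H/2.
TC(763) = (42,830/763)×435 + (763/2)×14.6 = $29,988.05
TC(2,647) = (42,830/2,647)×435 + (2,647/2)×14.6 = $26,361.65
Cheaper: Q = 2,647.  Difference = $3,626.40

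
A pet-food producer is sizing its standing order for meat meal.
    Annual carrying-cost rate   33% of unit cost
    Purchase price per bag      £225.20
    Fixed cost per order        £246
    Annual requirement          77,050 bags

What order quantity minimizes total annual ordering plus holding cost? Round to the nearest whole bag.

714 bags

H = i·C = 0.33 × £225.2 = £74.3160 per bag-year
EOQ = √(2DS/H) = √(2 × 77,050 × 246 / 74.316)
    = √(510,100.11) ≈ 714.21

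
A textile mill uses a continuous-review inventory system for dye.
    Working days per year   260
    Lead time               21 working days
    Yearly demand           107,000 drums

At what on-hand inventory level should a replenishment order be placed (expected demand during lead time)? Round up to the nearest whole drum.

8,643 drums

Daily demand d = 107,000 / 260 = 411.538 drums/day
Demand during lead time = 411.538 × 21 = 8,642.31
Reorder point = 8,642.31 → round up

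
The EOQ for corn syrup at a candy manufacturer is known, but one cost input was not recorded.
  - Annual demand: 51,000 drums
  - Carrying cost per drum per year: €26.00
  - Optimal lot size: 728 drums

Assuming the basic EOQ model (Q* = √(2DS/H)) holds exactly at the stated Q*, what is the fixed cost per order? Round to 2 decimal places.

€135.09

From Q* = √(2DS/H) ⇒ Q*² = 2DS/H.
S = Q²H / (2D) = 728² × 26 / (2 × 51,000) = 135.0940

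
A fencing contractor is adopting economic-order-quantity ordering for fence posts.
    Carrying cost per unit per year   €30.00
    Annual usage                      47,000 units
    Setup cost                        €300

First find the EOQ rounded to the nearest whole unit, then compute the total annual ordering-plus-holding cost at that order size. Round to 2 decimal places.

2DS/H = 2·47,000·300/30 = 940,000.00
EOQ = √940,000.00 ≈ 969.54 → Q = 970 units
Ordering: D/Q × S = 47,000/970 × €300 = €14,536.08
Holding:  Q/2 × H = 970/2 × €30 = €14,550.00
Total = €14,536.08 + €14,550.00 = €29,086.08

€29,086.08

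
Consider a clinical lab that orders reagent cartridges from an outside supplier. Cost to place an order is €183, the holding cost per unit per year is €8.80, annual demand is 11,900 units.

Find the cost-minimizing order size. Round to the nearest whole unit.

704 units

EOQ = √(2DS/H) = √(2 × 11,900 × 183 / 8.8)
    = √(494,931.82) ≈ 703.51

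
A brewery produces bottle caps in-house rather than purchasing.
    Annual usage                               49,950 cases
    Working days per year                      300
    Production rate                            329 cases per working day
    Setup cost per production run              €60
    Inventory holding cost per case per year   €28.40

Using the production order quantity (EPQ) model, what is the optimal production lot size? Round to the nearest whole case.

654 cases

d = 49,950/300 = 166.5000 cases/day;  effective holding cost H(1 − d/p) = 28.4·(1 − 166.5000/329) = 14.02736
Q* = √(2DS / H_eff) = √(2·49,950·60 / 14.02736) ≈ 653.69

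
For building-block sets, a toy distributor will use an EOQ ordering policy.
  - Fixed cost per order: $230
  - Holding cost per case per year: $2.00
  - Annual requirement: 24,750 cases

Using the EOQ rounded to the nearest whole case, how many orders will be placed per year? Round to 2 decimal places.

10.37 orders per year

EOQ = √(2DS/H) = √(2 × 24,750 × 230 / 2)
    = √(5,692,500.00) ≈ 2,385.90 → Q = 2,386
N = D/Q = 24,750/2,386 ≈ 10.373 orders/yr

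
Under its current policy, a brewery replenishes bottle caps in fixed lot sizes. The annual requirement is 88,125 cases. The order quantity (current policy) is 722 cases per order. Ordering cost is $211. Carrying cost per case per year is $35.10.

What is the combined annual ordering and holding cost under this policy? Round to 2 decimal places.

$38,425.08

Orders/yr = 88,125/722 = 122.057; ordering cost = 122.057 × $211 = $25,753.98
Average inventory = 722/2 = 361; holding cost = 361 × $35.1 = $12,671.10
Total = $25,753.98 + $12,671.10 = $38,425.08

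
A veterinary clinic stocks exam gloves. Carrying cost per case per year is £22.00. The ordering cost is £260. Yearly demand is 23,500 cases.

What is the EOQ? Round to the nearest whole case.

EOQ = √(2DS/H) = √(2 × 23,500 × 260 / 22)
    = √(555,454.55) ≈ 745.29

745 cases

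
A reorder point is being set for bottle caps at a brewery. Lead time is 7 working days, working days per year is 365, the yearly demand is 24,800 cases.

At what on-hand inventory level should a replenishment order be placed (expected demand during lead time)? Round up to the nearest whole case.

Daily demand d = 24,800 / 365 = 67.945 cases/day
Demand during lead time = 67.945 × 7 = 475.62
Reorder point = 475.62 → round up

476 cases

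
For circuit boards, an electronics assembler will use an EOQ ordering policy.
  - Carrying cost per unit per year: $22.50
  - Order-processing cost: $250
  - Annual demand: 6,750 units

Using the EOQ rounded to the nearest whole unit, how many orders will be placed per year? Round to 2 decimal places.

17.44 orders per year

Optimal lot size Q* = (2 × 6,750 × $250 / $22.5)^½ ≈ 387.30 → Q = 387
N = D/Q = 6,750/387 ≈ 17.442 orders/yr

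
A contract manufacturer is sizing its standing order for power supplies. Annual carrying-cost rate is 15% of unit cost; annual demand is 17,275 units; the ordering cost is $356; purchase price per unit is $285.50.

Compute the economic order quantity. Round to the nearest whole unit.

536 units

Carrying cost H = $285.5 × 15% = $42.8250/unit/yr
EOQ = √(2DS/H) = √(2 × 17,275 × 356 / 42.825)
    = √(287,210.74) ≈ 535.92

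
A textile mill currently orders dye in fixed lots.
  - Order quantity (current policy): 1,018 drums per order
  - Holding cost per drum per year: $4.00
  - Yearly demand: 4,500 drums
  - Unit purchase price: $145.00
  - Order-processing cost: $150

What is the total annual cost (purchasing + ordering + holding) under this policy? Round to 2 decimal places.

Annual ordering cost = (D/Q)·S = (4,500/1,018) × 150 = $663.06
Annual holding cost  = (Q/2)·H = (1,018/2) × 4 = $2,036.00
Purchase cost = D·C = 4,500 × 145 = $652,500.00
Total = $663.06 + $2,036.00 + $652,500.00 = $655,199.06

$655,199.06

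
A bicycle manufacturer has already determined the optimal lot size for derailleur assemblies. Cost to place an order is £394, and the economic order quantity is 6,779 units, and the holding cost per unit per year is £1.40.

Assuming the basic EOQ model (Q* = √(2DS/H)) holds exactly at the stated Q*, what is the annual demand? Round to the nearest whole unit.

81,646 units per year

EOQ relation: Q² = 2DS/H, so rearrange for the unknown.
D = Q²H / (2S) = 6,779² × 1.4 / (2 × 394) = 81,645.66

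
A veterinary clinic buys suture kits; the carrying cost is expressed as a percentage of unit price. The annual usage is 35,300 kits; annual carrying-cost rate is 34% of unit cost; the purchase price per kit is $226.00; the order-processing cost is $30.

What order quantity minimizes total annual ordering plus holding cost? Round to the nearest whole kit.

Holding cost per kit per year: H = 34% × $226 = $76.8400
EOQ = √(2DS/H) = √(2 × 35,300 × 30 / 76.84)
    = √(27,563.77) ≈ 166.02

166 kits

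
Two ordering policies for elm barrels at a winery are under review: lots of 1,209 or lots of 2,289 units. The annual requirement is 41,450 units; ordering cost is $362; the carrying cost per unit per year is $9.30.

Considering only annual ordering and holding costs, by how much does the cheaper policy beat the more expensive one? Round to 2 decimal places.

For each Q, cost = (D/Q)·S + (Q/2)·H.
TC(1,209) = (41,450/1,209)×362 + (1,209/2)×9.3 = $18,032.85
TC(2,289) = (41,450/2,289)×362 + (2,289/2)×9.3 = $17,199.07
Lots of 2,289 are cheaper by $833.78.

$833.78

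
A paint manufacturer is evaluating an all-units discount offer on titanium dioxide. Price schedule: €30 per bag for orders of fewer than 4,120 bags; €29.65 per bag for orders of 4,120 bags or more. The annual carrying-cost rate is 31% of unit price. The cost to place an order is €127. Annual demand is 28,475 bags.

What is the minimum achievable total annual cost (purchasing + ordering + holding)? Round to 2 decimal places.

H₁ = 31%×€30 = €9.3000;  H₂ = 31%×€29.65 = €9.1915
EOQ₁ = √(2×28,475×127/9.3000) = 881.88  (< 4,120, feasible at tier 1)
EOQ₂ = √(2×28,475×127/9.1915) = 887.07  (< 4,120 → use Q = 4,120 at tier-2 price)
TC(tier 1 (EOQ₁), Q≈881.9) = €862,451.44
TC(tier 2, Q≈4,120.0) = €864,095.99
Minimum at tier 1 (EOQ₁): €862,451.44

€862,451.44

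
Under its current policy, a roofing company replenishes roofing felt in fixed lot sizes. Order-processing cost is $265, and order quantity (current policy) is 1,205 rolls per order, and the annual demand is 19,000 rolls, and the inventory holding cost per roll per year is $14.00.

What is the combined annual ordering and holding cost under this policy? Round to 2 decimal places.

$12,613.42

Ordering: D/Q × S = 19,000/1,205 × $265 = $4,178.42
Holding:  Q/2 × H = 1,205/2 × $14 = $8,435.00
Total = $4,178.42 + $8,435.00 = $12,613.42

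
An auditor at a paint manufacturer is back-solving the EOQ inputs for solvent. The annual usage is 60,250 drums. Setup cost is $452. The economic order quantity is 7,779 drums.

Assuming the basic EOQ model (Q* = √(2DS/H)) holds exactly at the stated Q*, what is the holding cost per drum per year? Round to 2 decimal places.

$0.90

From Q* = √(2DS/H) ⇒ Q*² = 2DS/H.
H = 2DS / Q² = 2 × 60,250 × 452 / 7,779² = 0.9001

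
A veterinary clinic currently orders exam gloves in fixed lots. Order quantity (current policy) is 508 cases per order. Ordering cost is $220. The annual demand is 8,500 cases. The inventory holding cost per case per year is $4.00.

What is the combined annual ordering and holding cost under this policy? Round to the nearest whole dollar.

$4,697

Ordering: D/Q × S = 8,500/508 × $220 = $3,681.10
Holding:  Q/2 × H = 508/2 × $4 = $1,016.00
Total = $3,681.10 + $1,016.00 = $4,697.10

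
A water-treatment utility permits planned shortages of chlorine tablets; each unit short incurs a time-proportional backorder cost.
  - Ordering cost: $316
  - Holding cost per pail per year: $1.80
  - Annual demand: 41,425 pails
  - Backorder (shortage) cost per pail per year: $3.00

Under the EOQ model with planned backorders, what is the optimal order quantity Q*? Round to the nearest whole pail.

Q* = √(2DS/H) · √((H + b)/b)
   = √(2 × 41,425 × 316 / 1.8) · √((1.8 + 3) / 3)
   = 3,813.762 × 1.2649 ≈ 4,824.07

4,824 pails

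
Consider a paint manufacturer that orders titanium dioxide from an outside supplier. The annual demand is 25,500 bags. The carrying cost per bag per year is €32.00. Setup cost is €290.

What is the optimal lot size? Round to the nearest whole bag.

680 bags

Optimal lot size Q* = (2 × 25,500 × €290 / €32)^½ ≈ 679.84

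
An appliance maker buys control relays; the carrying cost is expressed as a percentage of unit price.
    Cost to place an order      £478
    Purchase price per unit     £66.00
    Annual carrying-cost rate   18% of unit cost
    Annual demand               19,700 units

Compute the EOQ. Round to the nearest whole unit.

1,259 units

Holding cost per unit per year: H = 18% × £66 = £11.8800
EOQ = √(2DS/H) = √(2 × 19,700 × 478 / 11.88)
    = √(1,585,286.20) ≈ 1,259.08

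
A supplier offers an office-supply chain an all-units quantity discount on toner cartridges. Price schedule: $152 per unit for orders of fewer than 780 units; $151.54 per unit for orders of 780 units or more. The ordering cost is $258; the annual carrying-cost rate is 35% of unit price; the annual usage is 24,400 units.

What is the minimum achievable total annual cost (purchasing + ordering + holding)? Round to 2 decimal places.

$3,726,331.98

H₁ = 35%×$152 = $53.2000;  H₂ = 35%×$151.54 = $53.0390
EOQ₁ = √(2×24,400×258/53.2000) = 486.48  (< 780, feasible at tier 1)
EOQ₂ = √(2×24,400×258/53.0390) = 487.22  (< 780 → use Q = 780 at tier-2 price)
TC(tier 1 (EOQ₁), Q≈486.5) = $3,734,680.67
TC(tier 2, Q≈780.0) = $3,726,331.98
Minimum at tier 2: $3,726,331.98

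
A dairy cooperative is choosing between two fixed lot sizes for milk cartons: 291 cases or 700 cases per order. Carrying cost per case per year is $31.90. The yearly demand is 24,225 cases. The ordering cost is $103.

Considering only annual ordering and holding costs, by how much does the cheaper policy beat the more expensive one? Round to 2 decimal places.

TC(Q) = (D/Q)S + (Q/2)H
TC(291) = (24,225/291)×103 + (291/2)×31.9 = $13,215.93
TC(700) = (24,225/700)×103 + (700/2)×31.9 = $14,729.54
|ΔTC| = |$13,215.93 − $14,729.54| = $1,513.60

$1,513.60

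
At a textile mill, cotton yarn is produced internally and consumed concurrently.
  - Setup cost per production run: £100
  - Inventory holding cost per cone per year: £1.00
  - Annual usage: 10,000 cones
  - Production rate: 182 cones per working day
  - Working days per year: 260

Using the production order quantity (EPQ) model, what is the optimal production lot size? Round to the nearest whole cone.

1,592 cones

Daily demand d = 10,000/260 = 38.462; p = 182; 1 − d/p = 0.78867
EPQ = √(2DS / (H(1 − d/p)))
    = √(2 × 10,000 × 100 / (1 × 0.78867)) ≈ 1,592.45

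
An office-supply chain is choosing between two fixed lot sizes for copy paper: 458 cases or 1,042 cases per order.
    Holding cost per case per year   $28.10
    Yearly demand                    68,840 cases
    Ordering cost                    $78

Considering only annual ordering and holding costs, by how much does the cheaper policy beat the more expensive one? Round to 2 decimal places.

TC(Q) = (D/Q)S + (Q/2)H
TC(458) = (68,840/458)×78 + (458/2)×28.1 = $18,158.74
TC(1,042) = (68,840/1,042)×78 + (1,042/2)×28.1 = $19,793.19
Cheaper: Q = 458.  Difference = $1,634.45

$1,634.45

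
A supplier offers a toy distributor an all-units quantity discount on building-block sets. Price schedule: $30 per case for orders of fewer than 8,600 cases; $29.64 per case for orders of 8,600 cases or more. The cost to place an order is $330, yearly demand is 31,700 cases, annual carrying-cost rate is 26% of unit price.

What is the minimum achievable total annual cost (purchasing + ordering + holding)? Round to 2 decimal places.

$963,774.65

H₁ = 26%×$30 = $7.8000;  H₂ = 26%×$29.64 = $7.7064
EOQ₁ = √(2×31,700×330/7.8000) = 1,637.78  (< 8,600, feasible at tier 1)
EOQ₂ = √(2×31,700×330/7.7064) = 1,647.69  (< 8,600 → use Q = 8,600 at tier-2 price)
TC(tier 1 (EOQ₁), Q≈1,637.8) = $963,774.65
TC(tier 2, Q≈8,600.0) = $973,941.92
Minimum at tier 1 (EOQ₁): $963,774.65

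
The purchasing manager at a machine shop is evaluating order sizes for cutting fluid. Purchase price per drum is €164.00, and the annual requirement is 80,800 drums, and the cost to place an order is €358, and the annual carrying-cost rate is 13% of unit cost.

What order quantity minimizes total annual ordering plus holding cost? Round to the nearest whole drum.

1,647 drums

Carrying cost H = €164 × 13% = €21.3200/drum/yr
Q* = √(2·D·S / H) = √(2·80,800·358 / 21.32) = √2,713,546.0 ≈ 1,647.28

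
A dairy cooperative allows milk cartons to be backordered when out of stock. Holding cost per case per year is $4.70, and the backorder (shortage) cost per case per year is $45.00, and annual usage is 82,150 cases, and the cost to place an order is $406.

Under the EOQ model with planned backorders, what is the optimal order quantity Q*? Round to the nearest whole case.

Q* = √(2DS/H) · √((H + b)/b)
   = √(2 × 82,150 × 406 / 4.7) · √((4.7 + 45) / 45)
   = 3,767.323 × 1.0509 ≈ 3,959.18

3,959 cases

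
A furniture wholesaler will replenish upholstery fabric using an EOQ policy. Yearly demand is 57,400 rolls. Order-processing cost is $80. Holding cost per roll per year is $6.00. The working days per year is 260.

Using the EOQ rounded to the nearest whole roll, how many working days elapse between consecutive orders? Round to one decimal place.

5.6 days

EOQ = √(2DS/H) = √(2 × 57,400 × 80 / 6)
    = √(1,530,666.67) ≈ 1,237.20 → Q = 1,237 rolls
Days between orders = 260 / (D/Q) = 260 / 46.403 ≈ 5.603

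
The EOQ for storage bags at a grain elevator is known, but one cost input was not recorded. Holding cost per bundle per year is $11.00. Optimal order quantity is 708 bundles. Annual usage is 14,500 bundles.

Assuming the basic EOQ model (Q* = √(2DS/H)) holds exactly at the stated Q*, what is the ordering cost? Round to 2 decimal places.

From Q* = √(2DS/H) ⇒ Q*² = 2DS/H.
S = Q²H / (2D) = 708² × 11 / (2 × 14,500) = 190.1346

$190.13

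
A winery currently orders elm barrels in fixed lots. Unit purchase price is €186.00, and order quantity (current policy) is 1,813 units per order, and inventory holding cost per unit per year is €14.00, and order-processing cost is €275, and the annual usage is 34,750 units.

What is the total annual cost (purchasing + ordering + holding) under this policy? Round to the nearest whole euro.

Annual ordering cost = (D/Q)·S = (34,750/1,813) × 275 = €5,270.96
Annual holding cost  = (Q/2)·H = (1,813/2) × 14 = €12,691.00
Purchase cost = D·C = 34,750 × 186 = €6,463,500.00
Total = €5,270.96 + €12,691.00 + €6,463,500.00 = €6,481,461.96

€6,481,462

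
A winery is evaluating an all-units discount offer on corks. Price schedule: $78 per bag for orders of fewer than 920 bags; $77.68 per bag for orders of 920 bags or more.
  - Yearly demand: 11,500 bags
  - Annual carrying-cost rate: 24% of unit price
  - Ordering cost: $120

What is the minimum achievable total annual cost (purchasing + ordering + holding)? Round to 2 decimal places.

H₁ = 24%×$78 = $18.7200;  H₂ = 24%×$77.68 = $18.6432
EOQ₁ = √(2×11,500×120/18.7200) = 383.97  (< 920, feasible at tier 1)
EOQ₂ = √(2×11,500×120/18.6432) = 384.76  (< 920 → use Q = 920 at tier-2 price)
TC(tier 1 (EOQ₁), Q≈384.0) = $904,187.99
TC(tier 2, Q≈920.0) = $903,395.87
Minimum at tier 2: $903,395.87

$903,395.87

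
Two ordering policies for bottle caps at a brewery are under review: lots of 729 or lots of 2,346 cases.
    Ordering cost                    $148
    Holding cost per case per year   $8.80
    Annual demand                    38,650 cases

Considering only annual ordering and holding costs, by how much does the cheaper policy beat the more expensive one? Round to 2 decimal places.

$1,706.44

TC(Q) = (D/Q)S + (Q/2)H
TC(729) = (38,650/729)×148 + (729/2)×8.8 = $11,054.24
TC(2,346) = (38,650/2,346)×148 + (2,346/2)×8.8 = $12,760.68
Cheaper: Q = 729.  Difference = $1,706.44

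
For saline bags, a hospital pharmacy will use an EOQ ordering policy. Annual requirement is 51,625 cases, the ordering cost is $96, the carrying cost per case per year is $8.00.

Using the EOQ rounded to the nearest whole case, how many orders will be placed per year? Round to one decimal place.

Q* = √(2·D·S / H) = √(2·51,625·96 / 8) = √1,239,000.0 ≈ 1,113.10 → Q = 1,113
Orders per year = D/Q = 51,625 / 1,113 = 46.384

46.4 orders per year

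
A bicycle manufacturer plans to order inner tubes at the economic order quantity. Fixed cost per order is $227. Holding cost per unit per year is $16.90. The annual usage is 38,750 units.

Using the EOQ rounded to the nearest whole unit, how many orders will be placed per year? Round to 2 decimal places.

Q* = √(2·D·S / H) = √(2·38,750·227 / 16.9) = √1,040,976.3 ≈ 1,020.28 → Q = 1,020
Orders per year = D/Q = 38,750 / 1,020 = 37.990

37.99 orders per year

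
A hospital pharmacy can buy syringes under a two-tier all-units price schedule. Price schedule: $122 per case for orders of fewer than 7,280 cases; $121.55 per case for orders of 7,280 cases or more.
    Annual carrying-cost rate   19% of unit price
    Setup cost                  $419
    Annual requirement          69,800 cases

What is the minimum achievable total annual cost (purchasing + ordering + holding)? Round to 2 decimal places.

$8,552,421.92

H₁ = 19%×$122 = $23.1800;  H₂ = 19%×$121.55 = $23.0945
EOQ₁ = √(2×69,800×419/23.1800) = 1,588.52  (< 7,280, feasible at tier 1)
EOQ₂ = √(2×69,800×419/23.0945) = 1,591.46  (< 7,280 → use Q = 7,280 at tier-2 price)
TC(tier 1 (EOQ₁), Q≈1,588.5) = $8,552,421.92
TC(tier 2, Q≈7,280.0) = $8,572,271.32
Minimum at tier 1 (EOQ₁): $8,552,421.92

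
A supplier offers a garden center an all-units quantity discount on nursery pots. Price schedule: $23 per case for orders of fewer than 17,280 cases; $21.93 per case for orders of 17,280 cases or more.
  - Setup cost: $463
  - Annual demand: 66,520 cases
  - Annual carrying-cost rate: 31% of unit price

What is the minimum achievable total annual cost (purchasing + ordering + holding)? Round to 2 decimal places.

H₁ = 31%×$23 = $7.1300;  H₂ = 31%×$21.93 = $6.7983
EOQ₁ = √(2×66,520×463/7.1300) = 2,939.25  (< 17,280, feasible at tier 1)
EOQ₂ = √(2×66,520×463/6.7983) = 3,010.10  (< 17,280 → use Q = 17,280 at tier-2 price)
TC(tier 1 (EOQ₁), Q≈2,939.3) = $1,550,916.87
TC(tier 2, Q≈17,280.0) = $1,519,303.25
Minimum at tier 2: $1,519,303.25

$1,519,303.25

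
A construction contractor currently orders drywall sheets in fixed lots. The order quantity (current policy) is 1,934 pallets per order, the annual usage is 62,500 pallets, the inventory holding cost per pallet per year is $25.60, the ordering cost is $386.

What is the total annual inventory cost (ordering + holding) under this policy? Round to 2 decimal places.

$37,229.35

Ordering: D/Q × S = 62,500/1,934 × $386 = $12,474.15
Holding:  Q/2 × H = 1,934/2 × $25.6 = $24,755.20
Total = $12,474.15 + $24,755.20 = $37,229.35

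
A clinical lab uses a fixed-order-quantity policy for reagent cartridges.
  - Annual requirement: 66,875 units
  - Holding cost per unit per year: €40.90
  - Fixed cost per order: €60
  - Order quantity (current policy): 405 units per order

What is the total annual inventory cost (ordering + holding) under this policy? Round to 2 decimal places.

€18,189.66

Annual ordering cost = (D/Q)·S = (66,875/405) × 60 = €9,907.41
Annual holding cost  = (Q/2)·H = (405/2) × 40.9 = €8,282.25
Total = €9,907.41 + €8,282.25 = €18,189.66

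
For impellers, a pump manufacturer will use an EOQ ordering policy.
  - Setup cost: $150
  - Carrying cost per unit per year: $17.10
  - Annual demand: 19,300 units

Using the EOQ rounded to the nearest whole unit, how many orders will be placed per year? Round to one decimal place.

EOQ = √(2DS/H) = √(2 × 19,300 × 150 / 17.1)
    = √(338,596.49) ≈ 581.89 → Q = 582
Orders per year = D/Q = 19,300 / 582 = 33.162

33.2 orders per year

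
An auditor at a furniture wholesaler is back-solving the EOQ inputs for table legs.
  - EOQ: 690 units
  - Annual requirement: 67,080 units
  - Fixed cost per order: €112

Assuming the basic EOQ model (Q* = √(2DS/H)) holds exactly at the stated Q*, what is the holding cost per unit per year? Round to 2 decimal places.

€31.56

Since Q* = (2DS/H)^½, squaring gives Q*²·H = 2DS.
H = 2DS / Q² = 2 × 67,080 × 112 / 690² = 31.5604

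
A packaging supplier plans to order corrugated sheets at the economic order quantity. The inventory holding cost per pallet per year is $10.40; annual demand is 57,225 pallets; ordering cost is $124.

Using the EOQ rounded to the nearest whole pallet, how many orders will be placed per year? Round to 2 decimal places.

48.99 orders per year

EOQ = √(2DS/H) = √(2 × 57,225 × 124 / 10.4)
    = √(1,364,596.15) ≈ 1,168.16 → Q = 1,168
Orders per year = D/Q = 57,225 / 1,168 = 48.994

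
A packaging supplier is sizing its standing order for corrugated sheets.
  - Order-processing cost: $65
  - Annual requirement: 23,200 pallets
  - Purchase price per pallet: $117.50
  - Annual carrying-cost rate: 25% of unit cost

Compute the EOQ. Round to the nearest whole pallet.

Holding cost per pallet per year: H = 25% × $117.5 = $29.3750
2DS/H = 2·23,200·65/29.375 = 102,672.34
EOQ = √102,672.34 ≈ 320.43

320 pallets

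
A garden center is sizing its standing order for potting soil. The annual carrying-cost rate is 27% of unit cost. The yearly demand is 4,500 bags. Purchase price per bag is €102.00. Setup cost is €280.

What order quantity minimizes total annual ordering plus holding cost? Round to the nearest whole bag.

302 bags

Holding cost per bag per year: H = 27% × €102 = €27.5400
2DS/H = 2·4,500·280/27.54 = 91,503.27
EOQ = √91,503.27 ≈ 302.50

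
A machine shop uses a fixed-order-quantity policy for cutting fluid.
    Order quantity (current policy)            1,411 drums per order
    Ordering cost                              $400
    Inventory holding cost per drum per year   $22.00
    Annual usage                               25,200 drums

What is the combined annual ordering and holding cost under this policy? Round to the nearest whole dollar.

$22,665

Ordering: D/Q × S = 25,200/1,411 × $400 = $7,143.87
Holding:  Q/2 × H = 1,411/2 × $22 = $15,521.00
Total = $7,143.87 + $15,521.00 = $22,664.87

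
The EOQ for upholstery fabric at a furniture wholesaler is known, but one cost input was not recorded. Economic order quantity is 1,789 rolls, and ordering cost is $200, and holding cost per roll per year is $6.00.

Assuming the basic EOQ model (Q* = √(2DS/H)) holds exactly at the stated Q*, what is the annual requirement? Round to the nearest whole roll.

48,008 rolls per year

EOQ relation: Q² = 2DS/H, so rearrange for the unknown.
D = Q²H / (2S) = 1,789² × 6 / (2 × 200) = 48,007.82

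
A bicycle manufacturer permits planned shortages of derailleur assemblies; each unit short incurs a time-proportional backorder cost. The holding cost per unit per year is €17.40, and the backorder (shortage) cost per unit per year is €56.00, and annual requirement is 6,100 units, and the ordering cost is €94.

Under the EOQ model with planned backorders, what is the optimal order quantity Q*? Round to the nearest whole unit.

Q* = √(2DS/H) · √((H + b)/b)
   = √(2 × 6,100 × 94 / 17.4) · √((17.4 + 56) / 56)
   = 256.726 × 1.1449 ≈ 293.92

294 units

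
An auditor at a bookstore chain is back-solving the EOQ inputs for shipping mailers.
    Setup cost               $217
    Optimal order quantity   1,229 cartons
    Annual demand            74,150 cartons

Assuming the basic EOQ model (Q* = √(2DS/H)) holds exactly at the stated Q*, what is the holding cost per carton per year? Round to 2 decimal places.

$21.31

From Q* = √(2DS/H) ⇒ Q*² = 2DS/H.
H = 2DS / Q² = 2 × 74,150 × 217 / 1,229² = 21.3058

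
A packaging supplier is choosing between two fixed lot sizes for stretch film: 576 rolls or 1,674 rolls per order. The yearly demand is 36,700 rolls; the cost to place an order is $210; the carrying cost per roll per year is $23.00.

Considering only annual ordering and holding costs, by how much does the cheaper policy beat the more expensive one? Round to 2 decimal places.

$3,850.73

Annual cost at Q: ordering D·S/Q plus holding Q·H/2.
TC(576) = (36,700/576)×210 + (576/2)×23 = $20,004.21
TC(1,674) = (36,700/1,674)×210 + (1,674/2)×23 = $23,854.94
Lots of 576 are cheaper by $3,850.73.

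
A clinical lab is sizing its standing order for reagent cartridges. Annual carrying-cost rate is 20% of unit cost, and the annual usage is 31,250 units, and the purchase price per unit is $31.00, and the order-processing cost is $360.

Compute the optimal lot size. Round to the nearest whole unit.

H = i·C = 0.2 × $31 = $6.2000 per unit-year
Q* = √(2·D·S / H) = √(2·31,250·360 / 6.2) = √3,629,032.3 ≈ 1,905.00

1,905 units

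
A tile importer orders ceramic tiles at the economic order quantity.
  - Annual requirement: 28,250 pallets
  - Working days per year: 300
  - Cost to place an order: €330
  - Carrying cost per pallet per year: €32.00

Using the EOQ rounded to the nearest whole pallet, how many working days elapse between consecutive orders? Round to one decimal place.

8.1 days

2DS/H = 2·28,250·330/32 = 582,656.25
EOQ = √582,656.25 ≈ 763.32 → Q = 763 pallets
T = Q/D × 300 days = 763/28,250 × 300 = 8.103 days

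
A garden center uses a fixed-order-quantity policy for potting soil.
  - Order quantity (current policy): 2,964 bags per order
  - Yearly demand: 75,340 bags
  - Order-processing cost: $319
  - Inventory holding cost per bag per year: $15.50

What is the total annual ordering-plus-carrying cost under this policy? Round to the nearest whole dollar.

$31,079

Ordering: D/Q × S = 75,340/2,964 × $319 = $8,108.45
Holding:  Q/2 × H = 2,964/2 × $15.5 = $22,971.00
Total = $8,108.45 + $22,971.00 = $31,079.45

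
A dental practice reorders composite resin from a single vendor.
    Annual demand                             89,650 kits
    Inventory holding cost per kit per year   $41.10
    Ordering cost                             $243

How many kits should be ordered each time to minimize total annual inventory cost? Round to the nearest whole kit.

Optimal lot size Q* = (2 × 89,650 × $243 / $41.1)^½ ≈ 1,029.61

1,030 kits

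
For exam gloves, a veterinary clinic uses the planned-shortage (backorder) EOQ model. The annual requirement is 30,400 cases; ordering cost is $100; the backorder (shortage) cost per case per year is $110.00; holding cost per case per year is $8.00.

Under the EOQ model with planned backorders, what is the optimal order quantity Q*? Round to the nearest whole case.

Q* = √(2DS/H) · √((H + b)/b)
   = √(2 × 30,400 × 100 / 8) · √((8 + 110) / 110)
   = 871.780 × 1.0357 ≈ 902.92

903 cases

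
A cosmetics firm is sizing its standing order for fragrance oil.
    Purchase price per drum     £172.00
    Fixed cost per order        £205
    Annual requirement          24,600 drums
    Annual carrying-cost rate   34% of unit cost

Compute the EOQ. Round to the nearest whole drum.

415 drums

Holding cost per drum per year: H = 34% × £172 = £58.4800
2DS/H = 2·24,600·205/58.48 = 172,469.22
EOQ = √172,469.22 ≈ 415.29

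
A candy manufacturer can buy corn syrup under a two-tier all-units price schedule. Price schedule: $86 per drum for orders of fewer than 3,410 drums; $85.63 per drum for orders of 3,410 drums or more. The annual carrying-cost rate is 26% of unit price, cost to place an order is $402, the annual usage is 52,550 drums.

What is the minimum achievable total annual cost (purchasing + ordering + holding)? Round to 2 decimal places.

H₁ = 26%×$86 = $22.3600;  H₂ = 26%×$85.63 = $22.2638
EOQ₁ = √(2×52,550×402/22.3600) = 1,374.61  (< 3,410, feasible at tier 1)
EOQ₂ = √(2×52,550×402/22.2638) = 1,377.57  (< 3,410 → use Q = 3,410 at tier-2 price)
TC(tier 1 (EOQ₁), Q≈1,374.6) = $4,550,036.21
TC(tier 2, Q≈3,410.0) = $4,544,011.32
Minimum at tier 2: $4,544,011.32

$4,544,011.32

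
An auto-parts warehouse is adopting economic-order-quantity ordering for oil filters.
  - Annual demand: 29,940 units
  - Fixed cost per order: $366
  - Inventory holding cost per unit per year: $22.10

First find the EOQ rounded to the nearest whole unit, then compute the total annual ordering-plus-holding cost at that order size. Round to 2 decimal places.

Optimal lot size Q* = (2 × 29,940 × $366 / $22.1)^½ ≈ 995.83 → Q = 996 units
Annual ordering cost = (D/Q)·S = (29,940/996) × 366 = $11,002.05
Annual holding cost  = (Q/2)·H = (996/2) × 22.1 = $11,005.80
Total = $11,002.05 + $11,005.80 = $22,007.85

$22,007.85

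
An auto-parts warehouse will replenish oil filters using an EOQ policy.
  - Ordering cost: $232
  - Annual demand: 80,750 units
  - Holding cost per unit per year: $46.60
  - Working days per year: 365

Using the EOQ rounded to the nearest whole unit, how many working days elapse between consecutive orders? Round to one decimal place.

4.1 days

EOQ = √(2DS/H) = √(2 × 80,750 × 232 / 46.6)
    = √(804,034.33) ≈ 896.68 → Q = 897 units
T = Q/D × 365 days = 897/80,750 × 365 = 4.055 days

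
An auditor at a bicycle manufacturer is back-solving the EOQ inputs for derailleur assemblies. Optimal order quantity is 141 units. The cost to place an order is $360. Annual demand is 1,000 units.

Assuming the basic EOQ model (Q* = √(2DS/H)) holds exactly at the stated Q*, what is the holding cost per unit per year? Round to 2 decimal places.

$36.22

From Q* = √(2DS/H) ⇒ Q*² = 2DS/H.
H = 2DS / Q² = 2 × 1,000 × 360 / 141² = 36.2155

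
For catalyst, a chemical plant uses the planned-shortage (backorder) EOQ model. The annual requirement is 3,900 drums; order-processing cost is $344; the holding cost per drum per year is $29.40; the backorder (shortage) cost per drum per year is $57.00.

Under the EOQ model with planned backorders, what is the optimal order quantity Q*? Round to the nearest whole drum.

Basic EOQ = √(2·3,900·344/29.4) = 302.101
Backorder adjustment √((H+b)/b) = √((29.4+57)/57) = 1.2312
Q* = 302.101 × 1.2312 ≈ 371.94

372 drums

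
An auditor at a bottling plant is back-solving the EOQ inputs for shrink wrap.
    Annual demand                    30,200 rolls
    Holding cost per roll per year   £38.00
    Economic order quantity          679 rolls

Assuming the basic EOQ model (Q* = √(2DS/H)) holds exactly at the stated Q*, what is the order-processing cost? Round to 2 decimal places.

£290.06

From Q* = √(2DS/H) ⇒ Q*² = 2DS/H.
S = Q²H / (2D) = 679² × 38 / (2 × 30,200) = 290.0589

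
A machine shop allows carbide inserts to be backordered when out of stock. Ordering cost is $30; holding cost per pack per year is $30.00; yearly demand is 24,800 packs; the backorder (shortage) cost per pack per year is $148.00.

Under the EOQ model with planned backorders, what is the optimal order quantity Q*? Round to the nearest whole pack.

244 packs

Basic EOQ = √(2·24,800·30/30) = 222.711
Backorder adjustment √((H+b)/b) = √((30+148)/148) = 1.0967
Q* = 222.711 × 1.0967 ≈ 244.24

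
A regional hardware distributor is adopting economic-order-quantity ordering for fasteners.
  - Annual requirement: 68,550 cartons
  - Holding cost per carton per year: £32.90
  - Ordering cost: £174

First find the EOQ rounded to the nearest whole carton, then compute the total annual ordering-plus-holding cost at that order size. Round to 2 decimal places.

Optimal lot size Q* = (2 × 68,550 × £174 / £32.9)^½ ≈ 851.52 → Q = 852 cartons
Annual ordering cost = (D/Q)·S = (68,550/852) × 174 = £13,999.65
Annual holding cost  = (Q/2)·H = (852/2) × 32.9 = £14,015.40
Total = £13,999.65 + £14,015.40 = £28,015.05

£28,015.05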